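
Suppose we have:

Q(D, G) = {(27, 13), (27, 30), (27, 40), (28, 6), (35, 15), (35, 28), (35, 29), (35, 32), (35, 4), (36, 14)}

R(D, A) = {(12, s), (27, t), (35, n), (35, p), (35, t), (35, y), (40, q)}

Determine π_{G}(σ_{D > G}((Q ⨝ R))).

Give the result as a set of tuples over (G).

{13, 15, 28, 29, 32, 4}

Joining Q and R on D yields {(27, 13, t), (27, 30, t), (27, 40, t), (35, 15, n), (35, 15, p), (35, 15, t), (35, 15, y), (35, 28, n), (35, 28, p), (35, 28, t), (35, 28, y), (35, 29, n), (35, 29, p), (35, 29, t), (35, 29, y), (35, 32, n), (35, 32, p), (35, 32, t), (35, 32, y), (35, 4, n), (35, 4, p), (35, 4, t), (35, 4, y)}.
Apply σ_{D > G}; surviving tuples: {(27, 13, t), (35, 15, n), (35, 15, p), (35, 15, t), (35, 15, y), (35, 28, n), (35, 28, p), (35, 28, t), (35, 28, y), (35, 29, n), (35, 29, p), (35, 29, t), (35, 29, y), (35, 32, n), (35, 32, p), (35, 32, t), (35, 32, y), (35, 4, n), (35, 4, p), (35, 4, t), (35, 4, y)}
Projecting to G (15 duplicate(s) eliminated): {13, 15, 28, 29, 32, 4}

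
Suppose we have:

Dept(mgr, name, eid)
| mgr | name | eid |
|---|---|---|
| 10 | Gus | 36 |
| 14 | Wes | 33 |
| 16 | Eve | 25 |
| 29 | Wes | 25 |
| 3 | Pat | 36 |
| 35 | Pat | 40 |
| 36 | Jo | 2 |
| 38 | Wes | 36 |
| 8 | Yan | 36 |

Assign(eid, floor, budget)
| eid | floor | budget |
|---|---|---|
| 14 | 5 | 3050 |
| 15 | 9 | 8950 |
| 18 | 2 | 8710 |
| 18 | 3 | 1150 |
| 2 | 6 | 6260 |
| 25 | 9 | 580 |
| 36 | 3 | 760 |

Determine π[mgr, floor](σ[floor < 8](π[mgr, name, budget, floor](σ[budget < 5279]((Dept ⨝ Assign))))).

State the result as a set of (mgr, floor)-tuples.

Dept ⋈ Assign (natural join on eid): {(10, Gus, 36, 3, 760), (16, Eve, 25, 9, 580), (29, Wes, 25, 9, 580), (3, Pat, 36, 3, 760), (36, Jo, 2, 6, 6260), (38, Wes, 36, 3, 760), (8, Yan, 36, 3, 760)}
Apply σ_{budget < 5279}; surviving tuples: {(10, Gus, 36, 3, 760), (16, Eve, 25, 9, 580), (29, Wes, 25, 9, 580), (3, Pat, 36, 3, 760), (38, Wes, 36, 3, 760), (8, Yan, 36, 3, 760)}
π_{mgr, name, budget, floor} gives {(10, Gus, 760, 3), (16, Eve, 580, 9), (29, Wes, 580, 9), (3, Pat, 760, 3), (38, Wes, 760, 3), (8, Yan, 760, 3)}.
Apply σ_{floor < 8}; surviving tuples: {(10, Gus, 760, 3), (3, Pat, 760, 3), (38, Wes, 760, 3), (8, Yan, 760, 3)}
π_{mgr, floor} gives {(10, 3), (3, 3), (38, 3), (8, 3)}.

{(10, 3), (3, 3), (38, 3), (8, 3)}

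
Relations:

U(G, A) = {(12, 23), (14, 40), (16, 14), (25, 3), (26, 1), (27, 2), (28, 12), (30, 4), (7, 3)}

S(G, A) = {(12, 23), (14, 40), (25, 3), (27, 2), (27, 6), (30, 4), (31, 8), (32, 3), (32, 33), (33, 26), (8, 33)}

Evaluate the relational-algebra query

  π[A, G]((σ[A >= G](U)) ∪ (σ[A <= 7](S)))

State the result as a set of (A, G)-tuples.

Apply σ_{A >= G}; surviving tuples: {(12, 23), (14, 40)}
Apply σ_{A <= 7}; surviving tuples: {(25, 3), (27, 2), (27, 6), (30, 4), (32, 3)}
Taking the union: {(12, 23), (14, 40), (25, 3), (27, 2), (27, 6), (30, 4), (32, 3)}
Projecting to A, G: {(2, 27), (23, 12), (3, 25), (3, 32), (4, 30), (40, 14), (6, 27)}

{(2, 27), (23, 12), (3, 25), (3, 32), (4, 30), (40, 14), (6, 27)}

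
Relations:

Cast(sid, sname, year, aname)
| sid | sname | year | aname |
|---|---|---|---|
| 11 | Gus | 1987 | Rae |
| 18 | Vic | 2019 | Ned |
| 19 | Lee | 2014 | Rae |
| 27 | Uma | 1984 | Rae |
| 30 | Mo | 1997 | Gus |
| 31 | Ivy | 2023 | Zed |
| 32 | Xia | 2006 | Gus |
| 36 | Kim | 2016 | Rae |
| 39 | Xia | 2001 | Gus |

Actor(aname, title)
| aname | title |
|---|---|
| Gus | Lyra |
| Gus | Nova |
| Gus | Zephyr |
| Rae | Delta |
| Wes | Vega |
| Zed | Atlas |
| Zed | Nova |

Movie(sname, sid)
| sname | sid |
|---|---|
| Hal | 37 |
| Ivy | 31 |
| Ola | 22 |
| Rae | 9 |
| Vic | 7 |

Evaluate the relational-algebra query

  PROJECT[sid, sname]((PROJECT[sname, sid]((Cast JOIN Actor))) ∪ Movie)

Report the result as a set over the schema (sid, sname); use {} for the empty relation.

{(11, Gus), (19, Lee), (22, Ola), (27, Uma), (30, Mo), (31, Ivy), (32, Xia), (36, Kim), (37, Hal), (39, Xia), (7, Vic), (9, Rae)}

Natural join on aname: {(11, Gus, 1987, Rae, Delta), (19, Lee, 2014, Rae, Delta), (27, Uma, 1984, Rae, Delta), (30, Mo, 1997, Gus, Lyra), (30, Mo, 1997, Gus, Nova), (30, Mo, 1997, Gus, Zephyr), (31, Ivy, 2023, Zed, Atlas), (31, Ivy, 2023, Zed, Nova), (32, Xia, 2006, Gus, Lyra), (32, Xia, 2006, Gus, Nova), (32, Xia, 2006, Gus, Zephyr), (36, Kim, 2016, Rae, Delta), (39, Xia, 2001, Gus, Lyra), (39, Xia, 2001, Gus, Nova), (39, Xia, 2001, Gus, Zephyr)}
π_{sname, sid} gives {(Gus, 11), (Ivy, 31), (Kim, 36), (Lee, 19), (Mo, 30), (Uma, 27), (Xia, 32), (Xia, 39)} (7 duplicate(s) eliminated).
Union: {(Gus, 11), (Ivy, 31), (Kim, 36), (Lee, 19), (Mo, 30), (Uma, 27), (Xia, 32), (Xia, 39)} with {(Hal, 37), (Ivy, 31), (Ola, 22), (Rae, 9), (Vic, 7)} → {(Gus, 11), (Hal, 37), (Ivy, 31), (Kim, 36), (Lee, 19), (Mo, 30), (Ola, 22), (Rae, 9), (Uma, 27), (Vic, 7), (Xia, 32), (Xia, 39)}
π_{sid, sname} gives {(11, Gus), (19, Lee), (22, Ola), (27, Uma), (30, Mo), (31, Ivy), (32, Xia), (36, Kim), (37, Hal), (39, Xia), (7, Vic), (9, Rae)}.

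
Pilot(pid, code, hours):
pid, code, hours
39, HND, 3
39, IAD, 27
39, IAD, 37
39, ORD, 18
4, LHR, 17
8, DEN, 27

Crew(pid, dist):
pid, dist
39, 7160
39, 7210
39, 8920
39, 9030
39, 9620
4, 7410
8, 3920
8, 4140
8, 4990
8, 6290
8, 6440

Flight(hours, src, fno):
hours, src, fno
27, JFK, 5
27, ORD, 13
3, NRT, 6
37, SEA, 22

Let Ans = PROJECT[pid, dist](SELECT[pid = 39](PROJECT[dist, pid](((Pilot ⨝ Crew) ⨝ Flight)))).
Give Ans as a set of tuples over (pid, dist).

{(39, 7160), (39, 7210), (39, 8920), (39, 9030), (39, 9620)}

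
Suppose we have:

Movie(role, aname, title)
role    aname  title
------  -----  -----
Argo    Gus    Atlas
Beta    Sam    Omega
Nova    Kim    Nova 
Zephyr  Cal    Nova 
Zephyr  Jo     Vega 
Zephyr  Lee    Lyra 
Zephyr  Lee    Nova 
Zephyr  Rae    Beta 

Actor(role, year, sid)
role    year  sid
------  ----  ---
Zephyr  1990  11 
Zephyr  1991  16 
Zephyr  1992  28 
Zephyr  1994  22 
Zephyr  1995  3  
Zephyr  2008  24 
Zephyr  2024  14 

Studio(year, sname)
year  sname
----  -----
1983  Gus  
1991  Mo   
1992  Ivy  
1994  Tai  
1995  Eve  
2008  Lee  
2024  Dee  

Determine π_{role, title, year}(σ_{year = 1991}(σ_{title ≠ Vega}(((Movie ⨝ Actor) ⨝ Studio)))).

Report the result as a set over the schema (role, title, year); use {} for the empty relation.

{(Zephyr, Beta, 1991), (Zephyr, Lyra, 1991), (Zephyr, Nova, 1991)}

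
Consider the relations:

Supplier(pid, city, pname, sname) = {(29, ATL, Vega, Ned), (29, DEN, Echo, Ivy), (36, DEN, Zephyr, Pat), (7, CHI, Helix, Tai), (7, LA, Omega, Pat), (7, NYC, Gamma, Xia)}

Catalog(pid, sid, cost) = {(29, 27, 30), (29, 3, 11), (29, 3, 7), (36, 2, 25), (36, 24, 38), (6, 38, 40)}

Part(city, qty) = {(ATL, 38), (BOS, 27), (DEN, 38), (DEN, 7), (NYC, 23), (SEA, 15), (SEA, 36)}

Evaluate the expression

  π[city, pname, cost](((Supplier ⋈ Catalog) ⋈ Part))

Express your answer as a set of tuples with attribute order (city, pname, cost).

{(ATL, Vega, 11), (ATL, Vega, 30), (ATL, Vega, 7), (DEN, Echo, 11), (DEN, Echo, 30), (DEN, Echo, 7), (DEN, Zephyr, 25), (DEN, Zephyr, 38)}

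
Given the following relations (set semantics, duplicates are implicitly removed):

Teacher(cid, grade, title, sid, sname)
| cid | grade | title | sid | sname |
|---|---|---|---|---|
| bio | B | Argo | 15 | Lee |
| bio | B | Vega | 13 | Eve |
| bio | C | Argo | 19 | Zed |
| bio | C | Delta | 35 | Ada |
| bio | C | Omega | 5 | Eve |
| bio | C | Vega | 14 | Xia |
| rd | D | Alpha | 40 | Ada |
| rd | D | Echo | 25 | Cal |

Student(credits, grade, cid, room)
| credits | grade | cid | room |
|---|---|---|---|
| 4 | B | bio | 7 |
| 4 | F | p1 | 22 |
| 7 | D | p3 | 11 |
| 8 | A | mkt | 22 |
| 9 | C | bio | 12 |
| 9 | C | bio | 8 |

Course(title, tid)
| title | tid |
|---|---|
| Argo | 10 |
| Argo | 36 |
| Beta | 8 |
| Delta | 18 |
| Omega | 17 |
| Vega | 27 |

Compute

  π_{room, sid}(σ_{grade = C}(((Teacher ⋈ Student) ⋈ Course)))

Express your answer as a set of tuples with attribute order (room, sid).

{(12, 14), (12, 19), (12, 35), (12, 5), (8, 14), (8, 19), (8, 35), (8, 5)}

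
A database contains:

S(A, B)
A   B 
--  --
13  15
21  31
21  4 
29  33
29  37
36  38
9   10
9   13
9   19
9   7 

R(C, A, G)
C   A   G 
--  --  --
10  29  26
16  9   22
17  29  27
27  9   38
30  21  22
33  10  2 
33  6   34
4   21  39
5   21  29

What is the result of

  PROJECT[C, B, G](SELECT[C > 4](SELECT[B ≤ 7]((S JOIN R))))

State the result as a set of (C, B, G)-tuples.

{(16, 7, 22), (27, 7, 38), (30, 4, 22), (5, 4, 29)}

Joining S and R on A yields {(21, 31, 30, 22), (21, 31, 4, 39), (21, 31, 5, 29), (21, 4, 30, 22), (21, 4, 4, 39), (21, 4, 5, 29), (29, 33, 10, 26), (29, 33, 17, 27), (29, 37, 10, 26), (29, 37, 17, 27), (9, 10, 16, 22), (9, 10, 27, 38), (9, 13, 16, 22), (9, 13, 27, 38), (9, 19, 16, 22), (9, 19, 27, 38), (9, 7, 16, 22), (9, 7, 27, 38)}.
Selection B ≤ 7: {(21, 4, 30, 22), (21, 4, 4, 39), (21, 4, 5, 29), (9, 7, 16, 22), (9, 7, 27, 38)}
Selection C > 4: {(21, 4, 30, 22), (21, 4, 5, 29), (9, 7, 16, 22), (9, 7, 27, 38)}
π[C, B, G]: project onto (C, B, G) → {(16, 7, 22), (27, 7, 38), (30, 4, 22), (5, 4, 29)}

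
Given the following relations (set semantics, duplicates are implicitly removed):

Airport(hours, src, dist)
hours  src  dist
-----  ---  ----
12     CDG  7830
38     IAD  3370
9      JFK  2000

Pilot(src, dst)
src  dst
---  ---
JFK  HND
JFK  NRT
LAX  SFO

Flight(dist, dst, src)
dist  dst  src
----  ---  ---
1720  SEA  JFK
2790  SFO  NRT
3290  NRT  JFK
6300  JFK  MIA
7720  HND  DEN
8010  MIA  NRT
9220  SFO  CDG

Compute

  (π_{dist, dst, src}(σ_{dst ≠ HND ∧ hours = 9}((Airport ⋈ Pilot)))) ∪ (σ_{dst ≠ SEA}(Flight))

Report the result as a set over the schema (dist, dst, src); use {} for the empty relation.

{(2000, NRT, JFK), (2790, SFO, NRT), (3290, NRT, JFK), (6300, JFK, MIA), (7720, HND, DEN), (8010, MIA, NRT), (9220, SFO, CDG)}

Joining Airport and Pilot on src yields {(9, JFK, 2000, HND), (9, JFK, 2000, NRT)}.
Apply σ_{dst ≠ HND ∧ hours = 9}; surviving tuples: {(9, JFK, 2000, NRT)}
π_{dist, dst, src} gives {(2000, NRT, JFK)}.
Apply σ_{dst ≠ SEA}; surviving tuples: {(2790, SFO, NRT), (3290, NRT, JFK), (6300, JFK, MIA), (7720, HND, DEN), (8010, MIA, NRT), (9220, SFO, CDG)}
Taking the union: {(2000, NRT, JFK), (2790, SFO, NRT), (3290, NRT, JFK), (6300, JFK, MIA), (7720, HND, DEN), (8010, MIA, NRT), (9220, SFO, CDG)}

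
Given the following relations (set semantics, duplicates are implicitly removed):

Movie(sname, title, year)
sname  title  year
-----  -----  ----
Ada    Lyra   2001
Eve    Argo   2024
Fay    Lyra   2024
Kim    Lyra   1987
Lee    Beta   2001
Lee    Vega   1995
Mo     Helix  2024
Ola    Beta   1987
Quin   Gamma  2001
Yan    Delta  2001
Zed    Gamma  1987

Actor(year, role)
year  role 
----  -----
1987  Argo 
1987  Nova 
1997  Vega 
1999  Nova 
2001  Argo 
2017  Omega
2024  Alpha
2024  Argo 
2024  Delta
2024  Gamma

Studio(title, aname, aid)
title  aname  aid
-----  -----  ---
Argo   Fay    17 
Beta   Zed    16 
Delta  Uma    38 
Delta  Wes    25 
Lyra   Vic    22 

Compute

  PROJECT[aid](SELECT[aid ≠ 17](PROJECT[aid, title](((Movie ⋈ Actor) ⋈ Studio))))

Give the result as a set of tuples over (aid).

{16, 22, 25, 38}

Natural join on year: {(Ada, Lyra, 2001, Argo), (Eve, Argo, 2024, Alpha), (Eve, Argo, 2024, Argo), (Eve, Argo, 2024, Delta), (Eve, Argo, 2024, Gamma), (Fay, Lyra, 2024, Alpha), (Fay, Lyra, 2024, Argo), (Fay, Lyra, 2024, Delta), (Fay, Lyra, 2024, Gamma), (Kim, Lyra, 1987, Argo), (Kim, Lyra, 1987, Nova), (Lee, Beta, 2001, Argo), (Mo, Helix, 2024, Alpha), (Mo, Helix, 2024, Argo), (Mo, Helix, 2024, Delta), (Mo, Helix, 2024, Gamma), (Ola, Beta, 1987, Argo), (Ola, Beta, 1987, Nova), (Quin, Gamma, 2001, Argo), (Yan, Delta, 2001, Argo), (Zed, Gamma, 1987, Argo), (Zed, Gamma, 1987, Nova)}
Natural join on title: {(Ada, Lyra, 2001, Argo, Vic, 22), (Eve, Argo, 2024, Alpha, Fay, 17), (Eve, Argo, 2024, Argo, Fay, 17), (Eve, Argo, 2024, Delta, Fay, 17), (Eve, Argo, 2024, Gamma, Fay, 17), (Fay, Lyra, 2024, Alpha, Vic, 22), (Fay, Lyra, 2024, Argo, Vic, 22), (Fay, Lyra, 2024, Delta, Vic, 22), (Fay, Lyra, 2024, Gamma, Vic, 22), (Kim, Lyra, 1987, Argo, Vic, 22), (Kim, Lyra, 1987, Nova, Vic, 22), (Lee, Beta, 2001, Argo, Zed, 16), (Ola, Beta, 1987, Argo, Zed, 16), (Ola, Beta, 1987, Nova, Zed, 16), (Yan, Delta, 2001, Argo, Uma, 38), (Yan, Delta, 2001, Argo, Wes, 25)}
π_{aid, title} gives {(16, Beta), (17, Argo), (22, Lyra), (25, Delta), (38, Delta)} (11 duplicate(s) eliminated).
Apply σ_{aid ≠ 17}; surviving tuples: {(16, Beta), (22, Lyra), (25, Delta), (38, Delta)}
π_{aid} gives {16, 22, 25, 38}.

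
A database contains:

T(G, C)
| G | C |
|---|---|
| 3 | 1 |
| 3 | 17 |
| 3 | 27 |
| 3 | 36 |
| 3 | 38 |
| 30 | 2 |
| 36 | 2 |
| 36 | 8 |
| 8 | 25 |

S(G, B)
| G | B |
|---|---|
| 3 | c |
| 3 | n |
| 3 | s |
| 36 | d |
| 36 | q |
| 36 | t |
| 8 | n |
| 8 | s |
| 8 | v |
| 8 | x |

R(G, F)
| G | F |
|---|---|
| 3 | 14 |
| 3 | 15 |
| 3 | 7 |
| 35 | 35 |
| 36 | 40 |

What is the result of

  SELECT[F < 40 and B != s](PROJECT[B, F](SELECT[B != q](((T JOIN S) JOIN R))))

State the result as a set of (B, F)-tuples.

Natural join on G: {(3, 1, c), (3, 1, n), (3, 1, s), (3, 17, c), (3, 17, n), (3, 17, s), (3, 27, c), (3, 27, n), (3, 27, s), (3, 36, c), (3, 36, n), (3, 36, s), (3, 38, c), (3, 38, n), (3, 38, s), (36, 2, d), (36, 2, q), (36, 2, t), (36, 8, d), (36, 8, q), (36, 8, t), (8, 25, n), (8, 25, s), (8, 25, v), (8, 25, x)}
Natural join on G: {(3, 1, c, 14), (3, 1, c, 15), (3, 1, c, 7), (3, 1, n, 14), (3, 1, n, 15), (3, 1, n, 7), (3, 1, s, 14), (3, 1, s, 15), (3, 1, s, 7), (3, 17, c, 14), (3, 17, c, 15), (3, 17, c, 7), (3, 17, n, 14), (3, 17, n, 15), (3, 17, n, 7), (3, 17, s, 14), (3, 17, s, 15), (3, 17, s, 7), (3, 27, c, 14), (3, 27, c, 15), (3, 27, c, 7), (3, 27, n, 14), (3, 27, n, 15), (3, 27, n, 7), (3, 27, s, 14), (3, 27, s, 15), (3, 27, s, 7), (3, 36, c, 14), (3, 36, c, 15), (3, 36, c, 7), (3, 36, n, 14), (3, 36, n, 15), (3, 36, n, 7), (3, 36, s, 14), (3, 36, s, 15), (3, 36, s, 7), (3, 38, c, 14), (3, 38, c, 15), (3, 38, c, 7), (3, 38, n, 14), (3, 38, n, 15), (3, 38, n, 7), (3, 38, s, 14), (3, 38, s, 15), (3, 38, s, 7), (36, 2, d, 40), (36, 2, q, 40), (36, 2, t, 40), (36, 8, d, 40), (36, 8, q, 40), (36, 8, t, 40)}
Filtering on B != q leaves {(3, 1, c, 14), (3, 1, c, 15), (3, 1, c, 7), (3, 1, n, 14), (3, 1, n, 15), (3, 1, n, 7), (3, 1, s, 14), (3, 1, s, 15), (3, 1, s, 7), (3, 17, c, 14), (3, 17, c, 15), (3, 17, c, 7), (3, 17, n, 14), (3, 17, n, 15), (3, 17, n, 7), (3, 17, s, 14), (3, 17, s, 15), (3, 17, s, 7), (3, 27, c, 14), (3, 27, c, 15), (3, 27, c, 7), (3, 27, n, 14), (3, 27, n, 15), (3, 27, n, 7), (3, 27, s, 14), (3, 27, s, 15), (3, 27, s, 7), (3, 36, c, 14), (3, 36, c, 15), (3, 36, c, 7), (3, 36, n, 14), (3, 36, n, 15), (3, 36, n, 7), (3, 36, s, 14), (3, 36, s, 15), (3, 36, s, 7), (3, 38, c, 14), (3, 38, c, 15), (3, 38, c, 7), (3, 38, n, 14), (3, 38, n, 15), (3, 38, n, 7), (3, 38, s, 14), (3, 38, s, 15), (3, 38, s, 7), (36, 2, d, 40), (36, 2, t, 40), (36, 8, d, 40), (36, 8, t, 40)}.
π_{B, F} gives {(c, 14), (c, 15), (c, 7), (d, 40), (n, 14), (n, 15), (n, 7), (s, 14), (s, 15), (s, 7), (t, 40)} (38 duplicate(s) eliminated).
Filtering on F < 40 and B != s leaves {(c, 14), (c, 15), (c, 7), (n, 14), (n, 15), (n, 7)}.

{(c, 14), (c, 15), (c, 7), (n, 14), (n, 15), (n, 7)}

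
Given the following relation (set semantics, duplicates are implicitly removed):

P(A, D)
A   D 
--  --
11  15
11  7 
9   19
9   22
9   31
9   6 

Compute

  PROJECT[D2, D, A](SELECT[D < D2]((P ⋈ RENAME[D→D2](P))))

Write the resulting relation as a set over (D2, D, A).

{(15, 7, 11), (19, 6, 9), (22, 19, 9), (22, 6, 9), (31, 19, 9), (31, 22, 9), (31, 6, 9)}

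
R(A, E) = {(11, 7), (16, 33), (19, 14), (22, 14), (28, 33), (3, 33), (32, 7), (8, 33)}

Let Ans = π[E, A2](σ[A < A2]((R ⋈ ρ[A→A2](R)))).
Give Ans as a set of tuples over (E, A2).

ρ[A→A2]: schema becomes (A2, E); tuples unchanged.
Joining R and ρ[A→A2](R) on E yields {(11, 7, 11), (11, 7, 32), (16, 33, 16), (16, 33, 28), (16, 33, 3), (16, 33, 8), (19, 14, 19), (19, 14, 22), (22, 14, 19), (22, 14, 22), (28, 33, 16), (28, 33, 28), (28, 33, 3), (28, 33, 8), (3, 33, 16), (3, 33, 28), (3, 33, 3), (3, 33, 8), (32, 7, 11), (32, 7, 32), (8, 33, 16), (8, 33, 28), (8, 33, 3), (8, 33, 8)}.
Selection A < A2: {(11, 7, 32), (16, 33, 28), (19, 14, 22), (3, 33, 16), (3, 33, 28), (3, 33, 8), (8, 33, 16), (8, 33, 28)}
Keep only column(s) E, A2 (3 duplicate(s) eliminated): {(14, 22), (33, 16), (33, 28), (33, 8), (7, 32)}

{(14, 22), (33, 16), (33, 28), (33, 8), (7, 32)}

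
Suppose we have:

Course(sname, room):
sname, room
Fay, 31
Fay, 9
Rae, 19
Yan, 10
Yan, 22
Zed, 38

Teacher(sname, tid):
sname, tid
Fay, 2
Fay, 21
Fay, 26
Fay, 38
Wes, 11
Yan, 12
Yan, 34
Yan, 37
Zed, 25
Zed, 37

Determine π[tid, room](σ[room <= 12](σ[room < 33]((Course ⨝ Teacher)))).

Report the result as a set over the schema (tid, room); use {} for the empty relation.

{(12, 10), (2, 9), (21, 9), (26, 9), (34, 10), (37, 10), (38, 9)}

Joining Course and Teacher on sname yields {(Fay, 31, 2), (Fay, 31, 21), (Fay, 31, 26), (Fay, 31, 38), (Fay, 9, 2), (Fay, 9, 21), (Fay, 9, 26), (Fay, 9, 38), (Yan, 10, 12), (Yan, 10, 34), (Yan, 10, 37), (Yan, 22, 12), (Yan, 22, 34), (Yan, 22, 37), (Zed, 38, 25), (Zed, 38, 37)}.
σ[room < 33]: keep tuples satisfying room < 33 → {(Fay, 31, 2), (Fay, 31, 21), (Fay, 31, 26), (Fay, 31, 38), (Fay, 9, 2), (Fay, 9, 21), (Fay, 9, 26), (Fay, 9, 38), (Yan, 10, 12), (Yan, 10, 34), (Yan, 10, 37), (Yan, 22, 12), (Yan, 22, 34), (Yan, 22, 37)}
σ[room <= 12]: keep tuples satisfying room <= 12 → {(Fay, 9, 2), (Fay, 9, 21), (Fay, 9, 26), (Fay, 9, 38), (Yan, 10, 12), (Yan, 10, 34), (Yan, 10, 37)}
π_{tid, room} gives {(12, 10), (2, 9), (21, 9), (26, 9), (34, 10), (37, 10), (38, 9)}.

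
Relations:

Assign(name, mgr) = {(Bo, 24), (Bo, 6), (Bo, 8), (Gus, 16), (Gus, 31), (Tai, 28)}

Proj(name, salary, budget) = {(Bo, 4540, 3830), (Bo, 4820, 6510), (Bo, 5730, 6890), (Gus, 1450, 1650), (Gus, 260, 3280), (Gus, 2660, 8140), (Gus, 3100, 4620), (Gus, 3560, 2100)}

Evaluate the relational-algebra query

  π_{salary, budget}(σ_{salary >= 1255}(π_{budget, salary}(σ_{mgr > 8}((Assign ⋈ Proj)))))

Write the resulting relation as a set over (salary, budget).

Joining Assign and Proj on name yields {(Bo, 24, 4540, 3830), (Bo, 24, 4820, 6510), (Bo, 24, 5730, 6890), (Bo, 6, 4540, 3830), (Bo, 6, 4820, 6510), (Bo, 6, 5730, 6890), (Bo, 8, 4540, 3830), (Bo, 8, 4820, 6510), (Bo, 8, 5730, 6890), (Gus, 16, 1450, 1650), (Gus, 16, 260, 3280), (Gus, 16, 2660, 8140), (Gus, 16, 3100, 4620), (Gus, 16, 3560, 2100), (Gus, 31, 1450, 1650), (Gus, 31, 260, 3280), (Gus, 31, 2660, 8140), (Gus, 31, 3100, 4620), (Gus, 31, 3560, 2100)}.
Selection mgr > 8: {(Bo, 24, 4540, 3830), (Bo, 24, 4820, 6510), (Bo, 24, 5730, 6890), (Gus, 16, 1450, 1650), (Gus, 16, 260, 3280), (Gus, 16, 2660, 8140), (Gus, 16, 3100, 4620), (Gus, 16, 3560, 2100), (Gus, 31, 1450, 1650), (Gus, 31, 260, 3280), (Gus, 31, 2660, 8140), (Gus, 31, 3100, 4620), (Gus, 31, 3560, 2100)}
π_{budget, salary} gives {(1650, 1450), (2100, 3560), (3280, 260), (3830, 4540), (4620, 3100), (6510, 4820), (6890, 5730), (8140, 2660)} (5 duplicate(s) eliminated).
Selection salary >= 1255: {(1650, 1450), (2100, 3560), (3830, 4540), (4620, 3100), (6510, 4820), (6890, 5730), (8140, 2660)}
π_{salary, budget} gives {(1450, 1650), (2660, 8140), (3100, 4620), (3560, 2100), (4540, 3830), (4820, 6510), (5730, 6890)}.

{(1450, 1650), (2660, 8140), (3100, 4620), (3560, 2100), (4540, 3830), (4820, 6510), (5730, 6890)}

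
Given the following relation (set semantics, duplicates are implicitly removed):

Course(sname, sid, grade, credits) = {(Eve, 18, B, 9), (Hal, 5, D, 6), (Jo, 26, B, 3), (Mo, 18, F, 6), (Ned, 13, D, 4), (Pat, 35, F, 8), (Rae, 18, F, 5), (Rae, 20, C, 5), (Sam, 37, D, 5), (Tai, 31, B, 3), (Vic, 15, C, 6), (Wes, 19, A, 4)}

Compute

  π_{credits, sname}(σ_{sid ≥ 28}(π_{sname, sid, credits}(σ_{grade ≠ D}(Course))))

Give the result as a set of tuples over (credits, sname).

Apply σ_{grade ≠ D}; surviving tuples: {(Eve, 18, B, 9), (Jo, 26, B, 3), (Mo, 18, F, 6), (Pat, 35, F, 8), (Rae, 18, F, 5), (Rae, 20, C, 5), (Tai, 31, B, 3), (Vic, 15, C, 6), (Wes, 19, A, 4)}
Projecting to sname, sid, credits: {(Eve, 18, 9), (Jo, 26, 3), (Mo, 18, 6), (Pat, 35, 8), (Rae, 18, 5), (Rae, 20, 5), (Tai, 31, 3), (Vic, 15, 6), (Wes, 19, 4)}
Apply σ_{sid ≥ 28}; surviving tuples: {(Pat, 35, 8), (Tai, 31, 3)}
Projecting to credits, sname: {(3, Tai), (8, Pat)}

{(3, Tai), (8, Pat)}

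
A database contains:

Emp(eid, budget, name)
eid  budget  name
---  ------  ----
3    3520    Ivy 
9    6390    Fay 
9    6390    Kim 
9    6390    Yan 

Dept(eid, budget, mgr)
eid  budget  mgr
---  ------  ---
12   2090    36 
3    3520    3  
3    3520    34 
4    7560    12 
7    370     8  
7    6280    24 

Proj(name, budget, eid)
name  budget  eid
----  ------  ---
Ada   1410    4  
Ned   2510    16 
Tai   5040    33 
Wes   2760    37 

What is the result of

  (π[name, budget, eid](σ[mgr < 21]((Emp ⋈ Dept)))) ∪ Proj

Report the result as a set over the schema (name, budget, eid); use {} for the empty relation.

{(Ada, 1410, 4), (Ivy, 3520, 3), (Ned, 2510, 16), (Tai, 5040, 33), (Wes, 2760, 37)}

Natural join on eid, budget: {(3, 3520, Ivy, 3), (3, 3520, Ivy, 34)}
Filtering on mgr < 21 leaves {(3, 3520, Ivy, 3)}.
π[name, budget, eid]: project onto (name, budget, eid) → {(Ivy, 3520, 3)}
Set union of the two operands is {(Ada, 1410, 4), (Ivy, 3520, 3), (Ned, 2510, 16), (Tai, 5040, 33), (Wes, 2760, 37)}.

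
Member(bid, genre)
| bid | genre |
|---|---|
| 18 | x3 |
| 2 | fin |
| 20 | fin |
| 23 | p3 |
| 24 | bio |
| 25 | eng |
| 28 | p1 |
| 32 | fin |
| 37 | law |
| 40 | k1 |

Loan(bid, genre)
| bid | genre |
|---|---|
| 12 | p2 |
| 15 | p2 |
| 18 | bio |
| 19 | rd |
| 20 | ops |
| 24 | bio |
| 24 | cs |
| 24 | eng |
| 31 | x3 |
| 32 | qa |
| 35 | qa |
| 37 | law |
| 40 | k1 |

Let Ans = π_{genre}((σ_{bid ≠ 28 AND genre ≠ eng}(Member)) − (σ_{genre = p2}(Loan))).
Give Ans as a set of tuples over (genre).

{bio, fin, k1, law, p3, x3}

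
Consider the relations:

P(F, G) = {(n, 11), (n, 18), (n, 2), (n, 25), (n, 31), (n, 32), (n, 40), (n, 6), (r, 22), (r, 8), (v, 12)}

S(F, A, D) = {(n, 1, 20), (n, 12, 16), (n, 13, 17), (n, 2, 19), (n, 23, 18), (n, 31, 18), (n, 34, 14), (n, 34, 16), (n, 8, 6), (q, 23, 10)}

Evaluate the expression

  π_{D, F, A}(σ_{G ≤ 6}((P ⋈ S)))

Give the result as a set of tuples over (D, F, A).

{(14, n, 34), (16, n, 12), (16, n, 34), (17, n, 13), (18, n, 23), (18, n, 31), (19, n, 2), (20, n, 1), (6, n, 8)}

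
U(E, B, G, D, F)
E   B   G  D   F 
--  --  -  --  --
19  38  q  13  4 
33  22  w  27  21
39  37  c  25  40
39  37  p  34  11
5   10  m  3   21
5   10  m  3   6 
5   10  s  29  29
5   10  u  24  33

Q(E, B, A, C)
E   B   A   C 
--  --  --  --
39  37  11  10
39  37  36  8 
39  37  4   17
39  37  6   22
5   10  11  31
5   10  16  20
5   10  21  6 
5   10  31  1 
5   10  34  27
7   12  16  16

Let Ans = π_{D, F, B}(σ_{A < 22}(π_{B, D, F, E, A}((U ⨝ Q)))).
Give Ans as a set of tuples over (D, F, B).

{(24, 33, 10), (25, 40, 37), (29, 29, 10), (3, 21, 10), (3, 6, 10), (34, 11, 37)}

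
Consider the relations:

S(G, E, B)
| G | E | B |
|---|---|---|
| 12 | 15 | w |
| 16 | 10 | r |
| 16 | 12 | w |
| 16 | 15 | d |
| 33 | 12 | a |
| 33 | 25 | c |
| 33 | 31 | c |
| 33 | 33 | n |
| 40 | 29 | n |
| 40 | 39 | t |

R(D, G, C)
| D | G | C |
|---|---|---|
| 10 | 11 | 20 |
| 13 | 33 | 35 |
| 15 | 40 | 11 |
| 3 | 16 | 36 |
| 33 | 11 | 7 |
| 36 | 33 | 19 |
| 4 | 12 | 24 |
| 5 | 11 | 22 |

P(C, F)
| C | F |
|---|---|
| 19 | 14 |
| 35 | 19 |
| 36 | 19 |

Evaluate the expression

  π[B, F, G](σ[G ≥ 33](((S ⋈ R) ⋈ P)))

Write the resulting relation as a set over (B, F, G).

Natural join on G: {(12, 15, w, 4, 24), (16, 10, r, 3, 36), (16, 12, w, 3, 36), (16, 15, d, 3, 36), (33, 12, a, 13, 35), (33, 12, a, 36, 19), (33, 25, c, 13, 35), (33, 25, c, 36, 19), (33, 31, c, 13, 35), (33, 31, c, 36, 19), (33, 33, n, 13, 35), (33, 33, n, 36, 19), (40, 29, n, 15, 11), (40, 39, t, 15, 11)}
Natural join on C: {(16, 10, r, 3, 36, 19), (16, 12, w, 3, 36, 19), (16, 15, d, 3, 36, 19), (33, 12, a, 13, 35, 19), (33, 12, a, 36, 19, 14), (33, 25, c, 13, 35, 19), (33, 25, c, 36, 19, 14), (33, 31, c, 13, 35, 19), (33, 31, c, 36, 19, 14), (33, 33, n, 13, 35, 19), (33, 33, n, 36, 19, 14)}
Selection G ≥ 33: {(33, 12, a, 13, 35, 19), (33, 12, a, 36, 19, 14), (33, 25, c, 13, 35, 19), (33, 25, c, 36, 19, 14), (33, 31, c, 13, 35, 19), (33, 31, c, 36, 19, 14), (33, 33, n, 13, 35, 19), (33, 33, n, 36, 19, 14)}
Keep only column(s) B, F, G (2 duplicate(s) eliminated): {(a, 14, 33), (a, 19, 33), (c, 14, 33), (c, 19, 33), (n, 14, 33), (n, 19, 33)}

{(a, 14, 33), (a, 19, 33), (c, 14, 33), (c, 19, 33), (n, 14, 33), (n, 19, 33)}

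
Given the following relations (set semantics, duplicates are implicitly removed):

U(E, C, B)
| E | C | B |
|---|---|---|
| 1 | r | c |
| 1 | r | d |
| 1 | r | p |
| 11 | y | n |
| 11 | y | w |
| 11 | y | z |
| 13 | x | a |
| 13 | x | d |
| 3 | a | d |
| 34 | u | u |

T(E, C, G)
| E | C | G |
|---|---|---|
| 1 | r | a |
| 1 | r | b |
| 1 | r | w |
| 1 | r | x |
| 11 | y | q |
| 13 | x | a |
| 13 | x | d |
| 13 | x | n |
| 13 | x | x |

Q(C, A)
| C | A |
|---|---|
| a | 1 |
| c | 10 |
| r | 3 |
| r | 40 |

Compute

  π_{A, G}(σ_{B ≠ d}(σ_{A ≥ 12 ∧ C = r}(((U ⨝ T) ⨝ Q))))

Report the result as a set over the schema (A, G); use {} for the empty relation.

Natural join on E, C: {(1, r, c, a), (1, r, c, b), (1, r, c, w), (1, r, c, x), (1, r, d, a), (1, r, d, b), (1, r, d, w), (1, r, d, x), (1, r, p, a), (1, r, p, b), (1, r, p, w), (1, r, p, x), (11, y, n, q), (11, y, w, q), (11, y, z, q), (13, x, a, a), (13, x, a, d), (13, x, a, n), (13, x, a, x), (13, x, d, a), (13, x, d, d), (13, x, d, n), (13, x, d, x)}
Natural join on C: {(1, r, c, a, 3), (1, r, c, a, 40), (1, r, c, b, 3), (1, r, c, b, 40), (1, r, c, w, 3), (1, r, c, w, 40), (1, r, c, x, 3), (1, r, c, x, 40), (1, r, d, a, 3), (1, r, d, a, 40), (1, r, d, b, 3), (1, r, d, b, 40), (1, r, d, w, 3), (1, r, d, w, 40), (1, r, d, x, 3), (1, r, d, x, 40), (1, r, p, a, 3), (1, r, p, a, 40), (1, r, p, b, 3), (1, r, p, b, 40), (1, r, p, w, 3), (1, r, p, w, 40), (1, r, p, x, 3), (1, r, p, x, 40)}
Filtering on A ≥ 12 ∧ C = r leaves {(1, r, c, a, 40), (1, r, c, b, 40), (1, r, c, w, 40), (1, r, c, x, 40), (1, r, d, a, 40), (1, r, d, b, 40), (1, r, d, w, 40), (1, r, d, x, 40), (1, r, p, a, 40), (1, r, p, b, 40), (1, r, p, w, 40), (1, r, p, x, 40)}.
Filtering on B ≠ d leaves {(1, r, c, a, 40), (1, r, c, b, 40), (1, r, c, w, 40), (1, r, c, x, 40), (1, r, p, a, 40), (1, r, p, b, 40), (1, r, p, w, 40), (1, r, p, x, 40)}.
π[A, G]: project onto (A, G) (4 duplicate(s) eliminated) → {(40, a), (40, b), (40, w), (40, x)}

{(40, a), (40, b), (40, w), (40, x)}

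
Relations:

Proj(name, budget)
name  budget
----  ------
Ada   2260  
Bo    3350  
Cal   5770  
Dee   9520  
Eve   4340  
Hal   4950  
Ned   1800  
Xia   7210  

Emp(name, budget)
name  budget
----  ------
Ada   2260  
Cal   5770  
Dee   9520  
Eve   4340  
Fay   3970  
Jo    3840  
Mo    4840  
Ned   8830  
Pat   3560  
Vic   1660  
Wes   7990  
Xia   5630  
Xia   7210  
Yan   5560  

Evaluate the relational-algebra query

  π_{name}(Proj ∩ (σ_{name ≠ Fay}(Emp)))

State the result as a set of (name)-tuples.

Apply σ_{name ≠ Fay}; surviving tuples: {(Ada, 2260), (Cal, 5770), (Dee, 9520), (Eve, 4340), (Jo, 3840), (Mo, 4840), (Ned, 8830), (Pat, 3560), (Vic, 1660), (Wes, 7990), (Xia, 5630), (Xia, 7210), (Yan, 5560)}
Taking the intersection: {(Ada, 2260), (Cal, 5770), (Dee, 9520), (Eve, 4340), (Xia, 7210)}
π_{name} gives {Ada, Cal, Dee, Eve, Xia}.

{Ada, Cal, Dee, Eve, Xia}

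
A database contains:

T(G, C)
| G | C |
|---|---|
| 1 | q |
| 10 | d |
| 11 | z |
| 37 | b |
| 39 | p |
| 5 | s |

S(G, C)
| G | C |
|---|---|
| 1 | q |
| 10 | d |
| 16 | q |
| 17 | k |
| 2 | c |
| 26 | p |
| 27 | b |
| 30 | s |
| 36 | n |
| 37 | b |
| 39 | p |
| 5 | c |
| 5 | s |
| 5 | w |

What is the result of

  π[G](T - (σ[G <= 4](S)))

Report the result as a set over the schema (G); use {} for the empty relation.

{10, 11, 37, 39, 5}

Apply σ_{G <= 4}; surviving tuples: {(1, q), (2, c)}
Taking the difference: {(10, d), (11, z), (37, b), (39, p), (5, s)}
Projecting to G: {10, 11, 37, 39, 5}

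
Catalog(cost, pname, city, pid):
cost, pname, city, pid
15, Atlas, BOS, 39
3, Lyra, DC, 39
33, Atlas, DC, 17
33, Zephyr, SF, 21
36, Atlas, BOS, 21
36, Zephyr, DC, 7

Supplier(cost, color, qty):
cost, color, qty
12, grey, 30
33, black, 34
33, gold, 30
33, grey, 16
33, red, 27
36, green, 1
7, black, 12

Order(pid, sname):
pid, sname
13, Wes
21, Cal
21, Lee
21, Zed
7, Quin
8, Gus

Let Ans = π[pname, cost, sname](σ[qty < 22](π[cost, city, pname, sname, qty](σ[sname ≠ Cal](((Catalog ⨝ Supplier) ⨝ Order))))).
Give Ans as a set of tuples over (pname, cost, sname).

Natural join on cost: {(33, Atlas, DC, 17, black, 34), (33, Atlas, DC, 17, gold, 30), (33, Atlas, DC, 17, grey, 16), (33, Atlas, DC, 17, red, 27), (33, Zephyr, SF, 21, black, 34), (33, Zephyr, SF, 21, gold, 30), (33, Zephyr, SF, 21, grey, 16), (33, Zephyr, SF, 21, red, 27), (36, Atlas, BOS, 21, green, 1), (36, Zephyr, DC, 7, green, 1)}
Natural join on pid: {(33, Zephyr, SF, 21, black, 34, Cal), (33, Zephyr, SF, 21, black, 34, Lee), (33, Zephyr, SF, 21, black, 34, Zed), (33, Zephyr, SF, 21, gold, 30, Cal), (33, Zephyr, SF, 21, gold, 30, Lee), (33, Zephyr, SF, 21, gold, 30, Zed), (33, Zephyr, SF, 21, grey, 16, Cal), (33, Zephyr, SF, 21, grey, 16, Lee), (33, Zephyr, SF, 21, grey, 16, Zed), (33, Zephyr, SF, 21, red, 27, Cal), (33, Zephyr, SF, 21, red, 27, Lee), (33, Zephyr, SF, 21, red, 27, Zed), (36, Atlas, BOS, 21, green, 1, Cal), (36, Atlas, BOS, 21, green, 1, Lee), (36, Atlas, BOS, 21, green, 1, Zed), (36, Zephyr, DC, 7, green, 1, Quin)}
Filtering on sname ≠ Cal leaves {(33, Zephyr, SF, 21, black, 34, Lee), (33, Zephyr, SF, 21, black, 34, Zed), (33, Zephyr, SF, 21, gold, 30, Lee), (33, Zephyr, SF, 21, gold, 30, Zed), (33, Zephyr, SF, 21, grey, 16, Lee), (33, Zephyr, SF, 21, grey, 16, Zed), (33, Zephyr, SF, 21, red, 27, Lee), (33, Zephyr, SF, 21, red, 27, Zed), (36, Atlas, BOS, 21, green, 1, Lee), (36, Atlas, BOS, 21, green, 1, Zed), (36, Zephyr, DC, 7, green, 1, Quin)}.
Projecting to cost, city, pname, sname, qty: {(33, SF, Zephyr, Lee, 16), (33, SF, Zephyr, Lee, 27), (33, SF, Zephyr, Lee, 30), (33, SF, Zephyr, Lee, 34), (33, SF, Zephyr, Zed, 16), (33, SF, Zephyr, Zed, 27), (33, SF, Zephyr, Zed, 30), (33, SF, Zephyr, Zed, 34), (36, BOS, Atlas, Lee, 1), (36, BOS, Atlas, Zed, 1), (36, DC, Zephyr, Quin, 1)}
Filtering on qty < 22 leaves {(33, SF, Zephyr, Lee, 16), (33, SF, Zephyr, Zed, 16), (36, BOS, Atlas, Lee, 1), (36, BOS, Atlas, Zed, 1), (36, DC, Zephyr, Quin, 1)}.
Projecting to pname, cost, sname: {(Atlas, 36, Lee), (Atlas, 36, Zed), (Zephyr, 33, Lee), (Zephyr, 33, Zed), (Zephyr, 36, Quin)}

{(Atlas, 36, Lee), (Atlas, 36, Zed), (Zephyr, 33, Lee), (Zephyr, 33, Zed), (Zephyr, 36, Quin)}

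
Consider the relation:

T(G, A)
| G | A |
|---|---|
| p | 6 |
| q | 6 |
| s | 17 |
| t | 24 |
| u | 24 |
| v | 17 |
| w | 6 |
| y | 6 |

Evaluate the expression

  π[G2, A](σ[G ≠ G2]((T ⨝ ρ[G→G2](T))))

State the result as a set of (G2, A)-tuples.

{(p, 6), (q, 6), (s, 17), (t, 24), (u, 24), (v, 17), (w, 6), (y, 6)}

ρ[G→G2]: schema becomes (G2, A); tuples unchanged.
Joining T and ρ[G→G2](T) on A yields {(p, 6, p), (p, 6, q), (p, 6, w), (p, 6, y), (q, 6, p), (q, 6, q), (q, 6, w), (q, 6, y), (s, 17, s), (s, 17, v), (t, 24, t), (t, 24, u), (u, 24, t), (u, 24, u), (v, 17, s), (v, 17, v), (w, 6, p), (w, 6, q), (w, 6, w), (w, 6, y), (y, 6, p), (y, 6, q), (y, 6, w), (y, 6, y)}.
Filtering on G ≠ G2 leaves {(p, 6, q), (p, 6, w), (p, 6, y), (q, 6, p), (q, 6, w), (q, 6, y), (s, 17, v), (t, 24, u), (u, 24, t), (v, 17, s), (w, 6, p), (w, 6, q), (w, 6, y), (y, 6, p), (y, 6, q), (y, 6, w)}.
Keep only column(s) G2, A (8 duplicate(s) eliminated): {(p, 6), (q, 6), (s, 17), (t, 24), (u, 24), (v, 17), (w, 6), (y, 6)}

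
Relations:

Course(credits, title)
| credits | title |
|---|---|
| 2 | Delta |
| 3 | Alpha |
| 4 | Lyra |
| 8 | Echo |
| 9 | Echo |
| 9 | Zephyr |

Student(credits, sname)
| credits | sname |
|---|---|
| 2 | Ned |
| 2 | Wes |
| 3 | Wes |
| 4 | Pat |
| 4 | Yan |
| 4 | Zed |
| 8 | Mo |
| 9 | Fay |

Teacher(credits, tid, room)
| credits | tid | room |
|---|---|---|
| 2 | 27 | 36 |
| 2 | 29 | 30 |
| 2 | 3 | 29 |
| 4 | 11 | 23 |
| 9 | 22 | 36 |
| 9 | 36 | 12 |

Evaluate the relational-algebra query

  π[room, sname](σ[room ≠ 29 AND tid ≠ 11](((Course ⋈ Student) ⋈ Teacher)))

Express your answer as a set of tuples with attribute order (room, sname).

{(12, Fay), (30, Ned), (30, Wes), (36, Fay), (36, Ned), (36, Wes)}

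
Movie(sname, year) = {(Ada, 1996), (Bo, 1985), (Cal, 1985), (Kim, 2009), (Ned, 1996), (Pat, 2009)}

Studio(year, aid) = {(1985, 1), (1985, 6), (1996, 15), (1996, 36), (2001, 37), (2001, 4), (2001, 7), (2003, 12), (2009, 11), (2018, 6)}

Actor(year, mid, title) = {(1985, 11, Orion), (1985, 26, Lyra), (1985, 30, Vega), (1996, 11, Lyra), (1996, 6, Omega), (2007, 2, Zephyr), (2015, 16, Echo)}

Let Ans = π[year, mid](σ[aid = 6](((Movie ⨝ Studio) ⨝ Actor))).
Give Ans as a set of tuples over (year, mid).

Joining Movie and Studio on year yields {(Ada, 1996, 15), (Ada, 1996, 36), (Bo, 1985, 1), (Bo, 1985, 6), (Cal, 1985, 1), (Cal, 1985, 6), (Kim, 2009, 11), (Ned, 1996, 15), (Ned, 1996, 36), (Pat, 2009, 11)}.
Joining (Movie ⨝ Studio) and Actor on year yields {(Ada, 1996, 15, 11, Lyra), (Ada, 1996, 15, 6, Omega), (Ada, 1996, 36, 11, Lyra), (Ada, 1996, 36, 6, Omega), (Bo, 1985, 1, 11, Orion), (Bo, 1985, 1, 26, Lyra), (Bo, 1985, 1, 30, Vega), (Bo, 1985, 6, 11, Orion), (Bo, 1985, 6, 26, Lyra), (Bo, 1985, 6, 30, Vega), (Cal, 1985, 1, 11, Orion), (Cal, 1985, 1, 26, Lyra), (Cal, 1985, 1, 30, Vega), (Cal, 1985, 6, 11, Orion), (Cal, 1985, 6, 26, Lyra), (Cal, 1985, 6, 30, Vega), (Ned, 1996, 15, 11, Lyra), (Ned, 1996, 15, 6, Omega), (Ned, 1996, 36, 11, Lyra), (Ned, 1996, 36, 6, Omega)}.
Apply σ_{aid = 6}; surviving tuples: {(Bo, 1985, 6, 11, Orion), (Bo, 1985, 6, 26, Lyra), (Bo, 1985, 6, 30, Vega), (Cal, 1985, 6, 11, Orion), (Cal, 1985, 6, 26, Lyra), (Cal, 1985, 6, 30, Vega)}
Keep only column(s) year, mid (3 duplicate(s) eliminated): {(1985, 11), (1985, 26), (1985, 30)}

{(1985, 11), (1985, 26), (1985, 30)}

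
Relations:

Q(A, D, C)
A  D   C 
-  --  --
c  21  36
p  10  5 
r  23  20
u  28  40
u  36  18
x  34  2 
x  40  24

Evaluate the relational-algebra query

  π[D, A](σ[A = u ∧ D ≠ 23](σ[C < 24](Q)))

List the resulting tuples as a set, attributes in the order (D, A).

Selection C < 24: {(p, 10, 5), (r, 23, 20), (u, 36, 18), (x, 34, 2)}
Selection A = u ∧ D ≠ 23: {(u, 36, 18)}
Projecting to D, A: {(36, u)}

{(36, u)}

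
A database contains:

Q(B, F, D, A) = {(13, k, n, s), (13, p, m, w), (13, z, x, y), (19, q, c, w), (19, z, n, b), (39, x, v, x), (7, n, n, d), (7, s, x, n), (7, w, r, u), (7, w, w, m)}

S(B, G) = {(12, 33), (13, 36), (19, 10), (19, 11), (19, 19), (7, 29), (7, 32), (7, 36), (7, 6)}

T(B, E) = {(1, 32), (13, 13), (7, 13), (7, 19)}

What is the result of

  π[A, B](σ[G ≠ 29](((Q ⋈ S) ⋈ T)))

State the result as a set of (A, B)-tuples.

Q ⋈ S (natural join on B): {(13, k, n, s, 36), (13, p, m, w, 36), (13, z, x, y, 36), (19, q, c, w, 10), (19, q, c, w, 11), (19, q, c, w, 19), (19, z, n, b, 10), (19, z, n, b, 11), (19, z, n, b, 19), (7, n, n, d, 29), (7, n, n, d, 32), (7, n, n, d, 36), (7, n, n, d, 6), (7, s, x, n, 29), (7, s, x, n, 32), (7, s, x, n, 36), (7, s, x, n, 6), (7, w, r, u, 29), (7, w, r, u, 32), (7, w, r, u, 36), (7, w, r, u, 6), (7, w, w, m, 29), (7, w, w, m, 32), (7, w, w, m, 36), (7, w, w, m, 6)}
(Q ⋈ S) ⋈ T (natural join on B): {(13, k, n, s, 36, 13), (13, p, m, w, 36, 13), (13, z, x, y, 36, 13), (7, n, n, d, 29, 13), (7, n, n, d, 29, 19), (7, n, n, d, 32, 13), (7, n, n, d, 32, 19), (7, n, n, d, 36, 13), (7, n, n, d, 36, 19), (7, n, n, d, 6, 13), (7, n, n, d, 6, 19), (7, s, x, n, 29, 13), (7, s, x, n, 29, 19), (7, s, x, n, 32, 13), (7, s, x, n, 32, 19), (7, s, x, n, 36, 13), (7, s, x, n, 36, 19), (7, s, x, n, 6, 13), (7, s, x, n, 6, 19), (7, w, r, u, 29, 13), (7, w, r, u, 29, 19), (7, w, r, u, 32, 13), (7, w, r, u, 32, 19), (7, w, r, u, 36, 13), (7, w, r, u, 36, 19), (7, w, r, u, 6, 13), (7, w, r, u, 6, 19), (7, w, w, m, 29, 13), (7, w, w, m, 29, 19), (7, w, w, m, 32, 13), (7, w, w, m, 32, 19), (7, w, w, m, 36, 13), (7, w, w, m, 36, 19), (7, w, w, m, 6, 13), (7, w, w, m, 6, 19)}
Selection G ≠ 29: {(13, k, n, s, 36, 13), (13, p, m, w, 36, 13), (13, z, x, y, 36, 13), (7, n, n, d, 32, 13), (7, n, n, d, 32, 19), (7, n, n, d, 36, 13), (7, n, n, d, 36, 19), (7, n, n, d, 6, 13), (7, n, n, d, 6, 19), (7, s, x, n, 32, 13), (7, s, x, n, 32, 19), (7, s, x, n, 36, 13), (7, s, x, n, 36, 19), (7, s, x, n, 6, 13), (7, s, x, n, 6, 19), (7, w, r, u, 32, 13), (7, w, r, u, 32, 19), (7, w, r, u, 36, 13), (7, w, r, u, 36, 19), (7, w, r, u, 6, 13), (7, w, r, u, 6, 19), (7, w, w, m, 32, 13), (7, w, w, m, 32, 19), (7, w, w, m, 36, 13), (7, w, w, m, 36, 19), (7, w, w, m, 6, 13), (7, w, w, m, 6, 19)}
π_{A, B} gives {(d, 7), (m, 7), (n, 7), (s, 13), (u, 7), (w, 13), (y, 13)} (20 duplicate(s) eliminated).

{(d, 7), (m, 7), (n, 7), (s, 13), (u, 7), (w, 13), (y, 13)}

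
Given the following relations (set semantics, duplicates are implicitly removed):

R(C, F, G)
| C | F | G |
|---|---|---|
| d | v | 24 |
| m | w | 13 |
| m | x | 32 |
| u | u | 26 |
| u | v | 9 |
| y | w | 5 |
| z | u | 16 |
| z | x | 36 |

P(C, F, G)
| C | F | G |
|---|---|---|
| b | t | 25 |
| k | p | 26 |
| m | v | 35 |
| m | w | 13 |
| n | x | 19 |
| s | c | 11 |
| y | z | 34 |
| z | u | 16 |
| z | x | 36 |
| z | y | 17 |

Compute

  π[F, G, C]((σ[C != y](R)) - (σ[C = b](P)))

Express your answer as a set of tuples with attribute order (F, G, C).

Filtering on C != y leaves {(d, v, 24), (m, w, 13), (m, x, 32), (u, u, 26), (u, v, 9), (z, u, 16), (z, x, 36)}.
Filtering on C = b leaves {(b, t, 25)}.
Taking the difference: {(d, v, 24), (m, w, 13), (m, x, 32), (u, u, 26), (u, v, 9), (z, u, 16), (z, x, 36)}
π[F, G, C]: project onto (F, G, C) → {(u, 16, z), (u, 26, u), (v, 24, d), (v, 9, u), (w, 13, m), (x, 32, m), (x, 36, z)}

{(u, 16, z), (u, 26, u), (v, 24, d), (v, 9, u), (w, 13, m), (x, 32, m), (x, 36, z)}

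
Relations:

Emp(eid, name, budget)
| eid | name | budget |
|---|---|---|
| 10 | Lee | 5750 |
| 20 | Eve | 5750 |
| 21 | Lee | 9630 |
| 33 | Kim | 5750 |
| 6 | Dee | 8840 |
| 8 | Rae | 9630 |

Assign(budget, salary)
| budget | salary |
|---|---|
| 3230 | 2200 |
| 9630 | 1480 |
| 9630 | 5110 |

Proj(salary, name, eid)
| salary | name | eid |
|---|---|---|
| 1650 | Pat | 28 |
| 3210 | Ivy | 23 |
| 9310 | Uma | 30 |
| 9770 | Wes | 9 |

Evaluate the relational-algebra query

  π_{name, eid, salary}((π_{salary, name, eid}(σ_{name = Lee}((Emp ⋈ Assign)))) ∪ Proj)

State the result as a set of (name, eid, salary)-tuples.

Joining Emp and Assign on budget yields {(21, Lee, 9630, 1480), (21, Lee, 9630, 5110), (8, Rae, 9630, 1480), (8, Rae, 9630, 5110)}.
σ[name = Lee]: keep tuples satisfying name = Lee → {(21, Lee, 9630, 1480), (21, Lee, 9630, 5110)}
π_{salary, name, eid} gives {(1480, Lee, 21), (5110, Lee, 21)}.
Set union of the two operands is {(1480, Lee, 21), (1650, Pat, 28), (3210, Ivy, 23), (5110, Lee, 21), (9310, Uma, 30), (9770, Wes, 9)}.
π_{name, eid, salary} gives {(Ivy, 23, 3210), (Lee, 21, 1480), (Lee, 21, 5110), (Pat, 28, 1650), (Uma, 30, 9310), (Wes, 9, 9770)}.

{(Ivy, 23, 3210), (Lee, 21, 1480), (Lee, 21, 5110), (Pat, 28, 1650), (Uma, 30, 9310), (Wes, 9, 9770)}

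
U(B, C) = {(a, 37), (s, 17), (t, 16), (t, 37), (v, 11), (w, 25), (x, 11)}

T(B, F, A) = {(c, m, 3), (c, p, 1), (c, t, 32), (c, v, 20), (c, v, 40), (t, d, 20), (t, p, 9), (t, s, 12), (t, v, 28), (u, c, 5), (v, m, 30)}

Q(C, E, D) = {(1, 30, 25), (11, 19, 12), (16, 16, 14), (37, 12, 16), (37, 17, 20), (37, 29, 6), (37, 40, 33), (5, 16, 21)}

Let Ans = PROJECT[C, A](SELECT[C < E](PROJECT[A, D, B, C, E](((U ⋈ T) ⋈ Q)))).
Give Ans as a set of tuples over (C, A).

Joining U and T on B yields {(t, 16, d, 20), (t, 16, p, 9), (t, 16, s, 12), (t, 16, v, 28), (t, 37, d, 20), (t, 37, p, 9), (t, 37, s, 12), (t, 37, v, 28), (v, 11, m, 30)}.
Joining (U ⋈ T) and Q on C yields {(t, 16, d, 20, 16, 14), (t, 16, p, 9, 16, 14), (t, 16, s, 12, 16, 14), (t, 16, v, 28, 16, 14), (t, 37, d, 20, 12, 16), (t, 37, d, 20, 17, 20), (t, 37, d, 20, 29, 6), (t, 37, d, 20, 40, 33), (t, 37, p, 9, 12, 16), (t, 37, p, 9, 17, 20), (t, 37, p, 9, 29, 6), (t, 37, p, 9, 40, 33), (t, 37, s, 12, 12, 16), (t, 37, s, 12, 17, 20), (t, 37, s, 12, 29, 6), (t, 37, s, 12, 40, 33), (t, 37, v, 28, 12, 16), (t, 37, v, 28, 17, 20), (t, 37, v, 28, 29, 6), (t, 37, v, 28, 40, 33), (v, 11, m, 30, 19, 12)}.
π[A, D, B, C, E]: project onto (A, D, B, C, E) → {(12, 14, t, 16, 16), (12, 16, t, 37, 12), (12, 20, t, 37, 17), (12, 33, t, 37, 40), (12, 6, t, 37, 29), (20, 14, t, 16, 16), (20, 16, t, 37, 12), (20, 20, t, 37, 17), (20, 33, t, 37, 40), (20, 6, t, 37, 29), (28, 14, t, 16, 16), (28, 16, t, 37, 12), (28, 20, t, 37, 17), (28, 33, t, 37, 40), (28, 6, t, 37, 29), (30, 12, v, 11, 19), (9, 14, t, 16, 16), (9, 16, t, 37, 12), (9, 20, t, 37, 17), (9, 33, t, 37, 40), (9, 6, t, 37, 29)}
Filtering on C < E leaves {(12, 33, t, 37, 40), (20, 33, t, 37, 40), (28, 33, t, 37, 40), (30, 12, v, 11, 19), (9, 33, t, 37, 40)}.
π[C, A]: project onto (C, A) → {(11, 30), (37, 12), (37, 20), (37, 28), (37, 9)}

{(11, 30), (37, 12), (37, 20), (37, 28), (37, 9)}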